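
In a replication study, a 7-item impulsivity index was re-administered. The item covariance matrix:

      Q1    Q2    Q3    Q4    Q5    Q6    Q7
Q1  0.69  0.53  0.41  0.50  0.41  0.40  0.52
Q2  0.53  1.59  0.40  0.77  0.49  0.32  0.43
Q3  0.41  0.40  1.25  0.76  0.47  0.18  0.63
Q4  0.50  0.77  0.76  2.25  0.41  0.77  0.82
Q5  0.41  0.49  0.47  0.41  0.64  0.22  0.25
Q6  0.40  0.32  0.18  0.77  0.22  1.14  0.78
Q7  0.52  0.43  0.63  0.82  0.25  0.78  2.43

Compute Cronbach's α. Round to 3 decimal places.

Cronbach's α = 0.790

Σσ²ᵢ = 0.69 + 1.59 + 1.25 + 2.25 + 0.64 + 1.14 + 2.43 = 9.99
Sum of the distinct covariances = 10.47
σ²_T = 9.99 + 2 × 10.47 = 30.93
α = (k/(k−1))·(1 − Σσ²ᵢ/σ²_T) = (7/6)·(1 − 9.99/30.93) = 0.790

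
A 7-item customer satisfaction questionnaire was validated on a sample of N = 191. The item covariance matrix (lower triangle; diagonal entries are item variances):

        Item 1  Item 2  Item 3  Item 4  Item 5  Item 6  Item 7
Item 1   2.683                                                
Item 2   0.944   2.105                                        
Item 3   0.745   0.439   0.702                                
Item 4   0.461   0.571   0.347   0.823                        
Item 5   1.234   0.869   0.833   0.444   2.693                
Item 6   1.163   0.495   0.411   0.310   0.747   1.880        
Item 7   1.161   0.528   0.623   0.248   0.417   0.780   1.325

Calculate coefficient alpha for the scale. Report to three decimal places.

α = 0.808

Σσ²ᵢ = 2.683 + 2.105 + 0.702 + 0.823 + 2.693 + 1.880 + 1.325 = 12.211
Sum of the distinct covariances = 13.770
σ²_T = 12.211 + 2 × 13.770 = 39.751
α = (k/(k−1))·(1 − Σσ²ᵢ/σ²_T) = (7/6)·(1 − 12.211/39.751) = 0.808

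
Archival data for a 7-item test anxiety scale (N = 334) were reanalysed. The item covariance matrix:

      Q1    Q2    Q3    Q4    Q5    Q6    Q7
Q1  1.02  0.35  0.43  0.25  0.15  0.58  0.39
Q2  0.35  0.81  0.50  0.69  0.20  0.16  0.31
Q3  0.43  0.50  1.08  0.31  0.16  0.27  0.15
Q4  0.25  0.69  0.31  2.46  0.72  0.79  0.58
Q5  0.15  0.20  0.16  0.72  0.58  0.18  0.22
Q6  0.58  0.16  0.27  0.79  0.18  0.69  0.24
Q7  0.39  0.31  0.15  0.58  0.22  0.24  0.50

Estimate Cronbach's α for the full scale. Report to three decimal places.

Cronbach's α = 0.795

Σσᵢ² = 1.02 + 0.81 + 1.08 + 2.46 + 0.58 + 0.69 + 0.50 = 7.14
Σ_{i<j} σ_ij = 7.63
Var(T) = 7.14 + 2 × 7.63 = 22.40
α = (k/(k−1))·(1 − Σσᵢ²/Var(T)) = (7/6)·(1 − 7.14/22.40) = 0.795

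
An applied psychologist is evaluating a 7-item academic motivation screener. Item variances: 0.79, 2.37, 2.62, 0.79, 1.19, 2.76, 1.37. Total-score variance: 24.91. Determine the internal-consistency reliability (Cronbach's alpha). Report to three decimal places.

Cronbach's alpha = 0.610

ΣVar(i) = 0.79 + 2.37 + 2.62 + 0.79 + 1.19 + 2.76 + 1.37 = 11.89
α = (k/(k−1))·(1 − ΣVar(i)/Var(T)) = (7/6)·(1 − 11.89/24.91) = 0.610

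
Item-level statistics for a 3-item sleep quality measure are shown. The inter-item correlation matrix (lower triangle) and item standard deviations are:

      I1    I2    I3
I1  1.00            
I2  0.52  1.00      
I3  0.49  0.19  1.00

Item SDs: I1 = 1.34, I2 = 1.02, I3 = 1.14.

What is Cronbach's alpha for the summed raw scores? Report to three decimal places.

Cronbach's alpha = 0.672

Σσ²ᵢ = 1.34² + 1.02² + 1.14² = 4.1356
Covariances σ_ij = r_ij · s_i · s_j:
  σ(I1,I2) = 0.52 × 1.34 × 1.02 = 0.7107
  σ(I1,I3) = 0.49 × 1.34 × 1.14 = 0.7485
  σ(I2,I3) = 0.19 × 1.02 × 1.14 = 0.2209
σ²_T = Σσ²ᵢ + 2·Σσ_ij = 4.1356 + 2 × 1.6801 = 7.4958
α = (3/2)·(1 − 4.1356/7.4958) = 0.672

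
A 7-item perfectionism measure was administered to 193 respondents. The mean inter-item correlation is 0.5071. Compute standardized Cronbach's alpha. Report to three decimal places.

α = 0.878

Standardized α = k·r̄ / (1 + (k−1)·r̄) = 7 × 0.5071 / (1 + 6 × 0.5071)
  = 3.5497 / 4.0426 = 0.878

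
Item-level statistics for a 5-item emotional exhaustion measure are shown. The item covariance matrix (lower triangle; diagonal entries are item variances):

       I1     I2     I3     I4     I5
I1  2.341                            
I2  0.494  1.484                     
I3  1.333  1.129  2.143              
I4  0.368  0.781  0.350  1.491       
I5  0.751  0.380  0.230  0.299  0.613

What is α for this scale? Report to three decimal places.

ΣVar(i) = 2.341 + 1.484 + 2.143 + 1.491 + 0.613 = 8.072
Sum of off-diagonal covariances = 6.115
total variance = 8.072 + 2 × 6.115 = 20.302
α = (k/(k−1))·(1 − ΣVar(i)/total variance) = (5/4)·(1 − 8.072/20.302) = 0.753

α = 0.753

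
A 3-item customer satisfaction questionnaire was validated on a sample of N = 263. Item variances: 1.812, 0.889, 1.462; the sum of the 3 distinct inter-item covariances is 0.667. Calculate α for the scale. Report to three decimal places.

α = 0.364

Σσᵢ² = 1.812 + 0.889 + 1.462 = 4.163
Sum of distinct covariances = 0.667
σ²_T = Σσᵢ² + 2·Σcov = 4.163 + 2 × 0.667 = 5.497
α = (3/2)·(1 − 4.163/5.497) = 0.364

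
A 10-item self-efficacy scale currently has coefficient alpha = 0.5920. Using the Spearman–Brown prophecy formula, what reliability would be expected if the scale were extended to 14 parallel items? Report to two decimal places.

predicted reliability = 0.67

Length factor m = 14/10 = 1.4000
α' = m·α / (1 + (m−1)·α)
   = 14/10 × 0.5920 / (1 + (14/10 − 1) × 0.5920)
   = 0.8288 / 1.2368 = 0.67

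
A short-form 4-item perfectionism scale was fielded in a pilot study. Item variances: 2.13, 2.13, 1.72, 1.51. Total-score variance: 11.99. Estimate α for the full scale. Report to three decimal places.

Σσᵢ² = 2.13 + 2.13 + 1.72 + 1.51 = 7.49
α = (k/(k−1))·(1 − Σσᵢ²/σ²_total) = (4/3)·(1 − 7.49/11.99) = 0.500

α = 0.500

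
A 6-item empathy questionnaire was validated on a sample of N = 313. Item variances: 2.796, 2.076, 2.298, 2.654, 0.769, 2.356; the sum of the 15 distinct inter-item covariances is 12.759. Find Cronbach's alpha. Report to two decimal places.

ΣVar(i) = 2.796 + 2.076 + 2.298 + 2.654 + 0.769 + 2.356 = 12.949
Sum of distinct covariances = 12.759
σ²_T = ΣVar(i) + 2·Σcov = 12.949 + 2 × 12.759 = 38.467
α = (6/5)·(1 − 12.949/38.467) = 0.80

Cronbach's alpha = 0.80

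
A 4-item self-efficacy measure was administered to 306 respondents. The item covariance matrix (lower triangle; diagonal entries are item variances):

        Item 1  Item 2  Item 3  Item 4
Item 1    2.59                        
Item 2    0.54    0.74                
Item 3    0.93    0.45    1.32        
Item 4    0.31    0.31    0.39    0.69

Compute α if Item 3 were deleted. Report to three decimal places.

α = 0.549

Remaining items: Item 1, Item 2, Item 4 (k = 3).
sum of item variances = 2.59 + 0.74 + 0.69 = 4.02
σ²_T = 4.02 + 2 × 1.16 = 6.34
α (item deleted) = (3/2)·(1 − 4.02/6.34) = 0.549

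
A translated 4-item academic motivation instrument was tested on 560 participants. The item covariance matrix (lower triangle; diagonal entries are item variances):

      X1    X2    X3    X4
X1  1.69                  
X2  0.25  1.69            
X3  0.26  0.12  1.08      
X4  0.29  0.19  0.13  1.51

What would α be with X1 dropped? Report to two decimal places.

α = 0.26

Remaining items: X2, X3, X4 (k = 3).
Σσ²ᵢ = 1.69 + 1.08 + 1.51 = 4.28
Var(T) = 4.28 + 2 × 0.44 = 5.16
α (item deleted) = (3/2)·(1 − 4.28/5.16) = 0.26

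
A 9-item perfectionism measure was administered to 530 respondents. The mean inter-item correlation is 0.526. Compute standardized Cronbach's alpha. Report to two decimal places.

standardized Cronbach's alpha = 0.91

Standardized α = k·r̄ / (1 + (k−1)·r̄) = 9 × 0.526 / (1 + 8 × 0.526)
  = 4.7340 / 5.2080 = 0.91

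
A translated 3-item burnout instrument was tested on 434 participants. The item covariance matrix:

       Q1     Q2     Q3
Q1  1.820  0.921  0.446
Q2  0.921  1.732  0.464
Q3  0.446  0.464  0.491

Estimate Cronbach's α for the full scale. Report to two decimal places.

Σσᵢ² = 1.820 + 1.732 + 0.491 = 4.043
Σ_{i<j} σ_ij = 1.831
σ²_total = 4.043 + 2 × 1.831 = 7.705
α = (k/(k−1))·(1 − Σσᵢ²/σ²_total) = (3/2)·(1 − 4.043/7.705) = 0.71

α = 0.71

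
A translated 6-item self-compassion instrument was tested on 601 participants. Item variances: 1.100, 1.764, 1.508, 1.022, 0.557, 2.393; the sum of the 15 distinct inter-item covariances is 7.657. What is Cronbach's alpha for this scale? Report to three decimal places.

Σσᵢ² = 1.100 + 1.764 + 1.508 + 1.022 + 0.557 + 2.393 = 8.344
Sum of distinct covariances = 7.657
total variance = Σσᵢ² + 2·Σcov = 8.344 + 2 × 7.657 = 23.658
α = (6/5)·(1 − 8.344/23.658) = 0.777

Cronbach's alpha = 0.777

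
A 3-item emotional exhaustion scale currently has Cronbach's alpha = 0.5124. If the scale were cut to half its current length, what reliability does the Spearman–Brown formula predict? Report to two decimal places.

predicted reliability = 0.34

Length factor m = 1/2
α' = m·α / (1 − (1−m)·α)
   = 1/2 × 0.5124 / (1 − (1 − 1/2) × 0.5124)
   = 0.2562 / 0.7438 = 0.34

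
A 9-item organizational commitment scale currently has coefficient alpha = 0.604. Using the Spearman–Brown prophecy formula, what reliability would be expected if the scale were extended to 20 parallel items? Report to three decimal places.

Length factor m = 20/9 = 2.2222
α' = m·α / (1 + (m−1)·α)
   = 20/9 × 0.604 / (1 + (20/9 − 1) × 0.604)
   = 1.3422 / 1.7382 = 0.772

predicted reliability = 0.772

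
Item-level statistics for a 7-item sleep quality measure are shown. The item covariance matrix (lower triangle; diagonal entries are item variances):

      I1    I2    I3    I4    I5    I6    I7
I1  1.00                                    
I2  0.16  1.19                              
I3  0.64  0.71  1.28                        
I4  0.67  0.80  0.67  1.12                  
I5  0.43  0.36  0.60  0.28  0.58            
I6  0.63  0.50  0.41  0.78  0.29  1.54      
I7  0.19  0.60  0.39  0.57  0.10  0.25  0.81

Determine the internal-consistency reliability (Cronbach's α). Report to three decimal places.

Cronbach's α = 0.849

Σσᵢ² = 1.00 + 1.19 + 1.28 + 1.12 + 0.58 + 1.54 + 0.81 = 7.52
Sum of the distinct covariances = 10.03
Var(T) = 7.52 + 2 × 10.03 = 27.58
α = (k/(k−1))·(1 − Σσᵢ²/Var(T)) = (7/6)·(1 − 7.52/27.58) = 0.849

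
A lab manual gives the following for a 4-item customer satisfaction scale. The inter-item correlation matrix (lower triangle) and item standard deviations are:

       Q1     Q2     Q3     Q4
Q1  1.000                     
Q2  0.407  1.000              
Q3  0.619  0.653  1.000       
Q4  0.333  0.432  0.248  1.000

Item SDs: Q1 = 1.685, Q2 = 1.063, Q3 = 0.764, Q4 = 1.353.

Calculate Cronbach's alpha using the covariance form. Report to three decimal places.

Cronbach's alpha = 0.715

Σσ²ᵢ = 1.685² + 1.063² + 0.764² + 1.353² = 6.3835
Covariances σ_ij = r_ij · s_i · s_j:
  σ(Q1,Q2) = 0.407 × 1.685 × 1.063 = 0.7290
  σ(Q1,Q3) = 0.619 × 1.685 × 0.764 = 0.7969
  σ(Q1,Q4) = 0.333 × 1.685 × 1.353 = 0.7592
  σ(Q2,Q3) = 0.653 × 1.063 × 0.764 = 0.5303
  σ(Q2,Q4) = 0.432 × 1.063 × 1.353 = 0.6213
  σ(Q3,Q4) = 0.248 × 0.764 × 1.353 = 0.2564
σ²_T = Σσ²ᵢ + 2·Σσ_ij = 6.3835 + 2 × 3.6931 = 13.7697
α = (4/3)·(1 − 6.3835/13.7697) = 0.715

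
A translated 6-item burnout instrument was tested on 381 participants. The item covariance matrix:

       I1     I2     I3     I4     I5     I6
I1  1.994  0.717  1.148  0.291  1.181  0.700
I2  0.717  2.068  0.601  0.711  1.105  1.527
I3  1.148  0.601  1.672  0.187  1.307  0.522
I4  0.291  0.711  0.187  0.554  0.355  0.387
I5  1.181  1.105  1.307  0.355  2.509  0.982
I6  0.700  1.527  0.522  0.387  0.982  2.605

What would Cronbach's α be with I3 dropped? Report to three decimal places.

Remaining items: I1, I2, I4, I5, I6 (k = 5).
sum of item variances = 1.994 + 2.068 + 0.554 + 2.509 + 2.605 = 9.730
σ²_T = 9.730 + 2 × 7.956 = 25.642
α (item deleted) = (5/4)·(1 − 9.730/25.642) = 0.776

α = 0.776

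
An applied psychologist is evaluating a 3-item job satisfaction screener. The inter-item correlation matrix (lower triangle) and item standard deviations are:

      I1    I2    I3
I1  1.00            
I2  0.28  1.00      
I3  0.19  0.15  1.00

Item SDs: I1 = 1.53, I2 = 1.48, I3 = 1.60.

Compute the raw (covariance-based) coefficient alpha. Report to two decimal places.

Σσ²ᵢ = 1.53² + 1.48² + 1.60² = 7.0913
Covariances σ_ij = r_ij · s_i · s_j:
  σ(I1,I2) = 0.28 × 1.53 × 1.48 = 0.6340
  σ(I1,I3) = 0.19 × 1.53 × 1.60 = 0.4651
  σ(I2,I3) = 0.15 × 1.48 × 1.60 = 0.3552
σ²_T = Σσ²ᵢ + 2·Σσ_ij = 7.0913 + 2 × 1.4543 = 9.9999
α = (3/2)·(1 − 7.0913/9.9999) = 0.44

α = 0.44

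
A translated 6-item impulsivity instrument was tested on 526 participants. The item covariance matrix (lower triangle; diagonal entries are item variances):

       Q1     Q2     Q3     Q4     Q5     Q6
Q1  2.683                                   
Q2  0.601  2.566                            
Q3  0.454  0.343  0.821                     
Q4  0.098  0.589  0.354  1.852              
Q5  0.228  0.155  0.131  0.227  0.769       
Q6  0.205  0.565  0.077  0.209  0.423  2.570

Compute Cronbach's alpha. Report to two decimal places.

α = 0.54

Σσᵢ² = 2.683 + 2.566 + 0.821 + 1.852 + 0.769 + 2.570 = 11.261
Σ_{i<j} σ_ij = 4.659
σ²_total = 11.261 + 2 × 4.659 = 20.579
α = (k/(k−1))·(1 − Σσᵢ²/σ²_total) = (6/5)·(1 − 11.261/20.579) = 0.54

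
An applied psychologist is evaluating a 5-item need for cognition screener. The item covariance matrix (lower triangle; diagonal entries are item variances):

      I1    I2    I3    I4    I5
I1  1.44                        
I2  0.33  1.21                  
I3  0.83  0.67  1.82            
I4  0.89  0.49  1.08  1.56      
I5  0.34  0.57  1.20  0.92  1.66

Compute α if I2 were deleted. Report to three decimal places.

Remaining items: I1, I3, I4, I5 (k = 4).
Σσ²ᵢ = 1.44 + 1.82 + 1.56 + 1.66 = 6.48
total variance = 6.48 + 2 × 5.26 = 17.00
α (item deleted) = (4/3)·(1 − 6.48/17.00) = 0.825

α = 0.825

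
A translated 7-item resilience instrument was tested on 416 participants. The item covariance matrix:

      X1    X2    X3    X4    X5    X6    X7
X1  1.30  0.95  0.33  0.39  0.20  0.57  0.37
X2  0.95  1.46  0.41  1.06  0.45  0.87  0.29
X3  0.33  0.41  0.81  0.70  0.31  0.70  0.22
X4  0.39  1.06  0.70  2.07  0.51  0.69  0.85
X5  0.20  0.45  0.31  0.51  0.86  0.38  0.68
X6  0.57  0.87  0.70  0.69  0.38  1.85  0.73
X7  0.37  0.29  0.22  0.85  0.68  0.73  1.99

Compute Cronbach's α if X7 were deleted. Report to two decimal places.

Remaining items: X1, X2, X3, X4, X5, X6 (k = 6).
sum of item variances = 1.30 + 1.46 + 0.81 + 2.07 + 0.86 + 1.85 = 8.35
σ²_T = 8.35 + 2 × 8.52 = 25.39
α (item deleted) = (6/5)·(1 − 8.35/25.39) = 0.81

Cronbach's α = 0.81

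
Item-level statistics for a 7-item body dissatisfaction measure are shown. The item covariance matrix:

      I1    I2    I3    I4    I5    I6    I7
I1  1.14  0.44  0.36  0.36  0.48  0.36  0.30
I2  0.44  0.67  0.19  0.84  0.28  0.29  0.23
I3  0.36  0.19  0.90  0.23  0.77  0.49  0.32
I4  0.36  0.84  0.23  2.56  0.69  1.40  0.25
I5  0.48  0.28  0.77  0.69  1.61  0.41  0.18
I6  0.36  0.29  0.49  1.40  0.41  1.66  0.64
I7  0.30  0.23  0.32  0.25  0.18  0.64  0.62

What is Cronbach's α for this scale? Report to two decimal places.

Cronbach's α = 0.79

Σσ²ᵢ = 1.14 + 0.67 + 0.90 + 2.56 + 1.61 + 1.66 + 0.62 = 9.16
Sum of off-diagonal covariances = 9.51
σ²_T = 9.16 + 2 × 9.51 = 28.18
α = (k/(k−1))·(1 − Σσ²ᵢ/σ²_T) = (7/6)·(1 − 9.16/28.18) = 0.79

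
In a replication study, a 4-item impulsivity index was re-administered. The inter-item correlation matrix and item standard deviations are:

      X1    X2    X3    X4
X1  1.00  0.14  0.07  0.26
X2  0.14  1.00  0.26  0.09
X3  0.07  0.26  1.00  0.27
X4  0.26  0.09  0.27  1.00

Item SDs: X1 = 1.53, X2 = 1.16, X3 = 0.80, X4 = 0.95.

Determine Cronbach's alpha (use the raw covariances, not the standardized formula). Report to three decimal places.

α = 0.433

Σσ²ᵢ = 1.53² + 1.16² + 0.80² + 0.95² = 5.2290
Covariances σ_ij = r_ij · s_i · s_j:
  σ(X1,X2) = 0.14 × 1.53 × 1.16 = 0.2485
  σ(X1,X3) = 0.07 × 1.53 × 0.80 = 0.0857
  σ(X1,X4) = 0.26 × 1.53 × 0.95 = 0.3779
  σ(X2,X3) = 0.26 × 1.16 × 0.80 = 0.2413
  σ(X2,X4) = 0.09 × 1.16 × 0.95 = 0.0992
  σ(X3,X4) = 0.27 × 0.80 × 0.95 = 0.2052
σ²_T = Σσ²ᵢ + 2·Σσ_ij = 5.2290 + 2 × 1.2578 = 7.7446
α = (4/3)·(1 − 5.2290/7.7446) = 0.433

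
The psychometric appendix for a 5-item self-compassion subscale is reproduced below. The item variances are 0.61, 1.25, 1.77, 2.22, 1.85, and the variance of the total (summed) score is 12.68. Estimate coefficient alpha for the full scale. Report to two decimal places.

coefficient alpha = 0.49

Σσ²ᵢ = 0.61 + 1.25 + 1.77 + 2.22 + 1.85 = 7.70
α = (k/(k−1))·(1 − Σσ²ᵢ/total variance) = (5/4)·(1 − 7.70/12.68) = 0.49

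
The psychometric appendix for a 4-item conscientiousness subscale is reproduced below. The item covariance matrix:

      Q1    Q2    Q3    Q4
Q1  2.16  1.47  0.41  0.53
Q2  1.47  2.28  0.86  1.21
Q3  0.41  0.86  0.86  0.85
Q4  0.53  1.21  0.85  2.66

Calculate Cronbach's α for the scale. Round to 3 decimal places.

ΣVar(i) = 2.16 + 2.28 + 0.86 + 2.66 = 7.96
Σ_{i<j} σ_ij = 5.33
σ²_T = 7.96 + 2 × 5.33 = 18.62
α = (k/(k−1))·(1 − ΣVar(i)/σ²_T) = (4/3)·(1 − 7.96/18.62) = 0.763

α = 0.763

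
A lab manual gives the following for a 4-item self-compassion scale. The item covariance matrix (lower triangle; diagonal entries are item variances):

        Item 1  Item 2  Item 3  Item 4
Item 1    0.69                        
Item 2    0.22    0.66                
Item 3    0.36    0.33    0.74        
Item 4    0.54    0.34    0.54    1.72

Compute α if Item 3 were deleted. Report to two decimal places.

α = 0.63

Remaining items: Item 1, Item 2, Item 4 (k = 3).
sum of item variances = 0.69 + 0.66 + 1.72 = 3.07
σ²_T = 3.07 + 2 × 1.10 = 5.27
α (item deleted) = (3/2)·(1 − 3.07/5.27) = 0.63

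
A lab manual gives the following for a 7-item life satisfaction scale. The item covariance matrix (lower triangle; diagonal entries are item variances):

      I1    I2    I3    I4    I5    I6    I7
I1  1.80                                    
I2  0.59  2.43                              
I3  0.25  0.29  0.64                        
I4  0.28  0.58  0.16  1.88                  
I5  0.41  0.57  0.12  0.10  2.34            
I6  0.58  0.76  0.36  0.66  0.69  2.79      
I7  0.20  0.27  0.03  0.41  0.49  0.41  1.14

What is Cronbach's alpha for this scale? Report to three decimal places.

Cronbach's alpha = 0.651

sum of item variances = 1.80 + 2.43 + 0.64 + 1.88 + 2.34 + 2.79 + 1.14 = 13.02
Sum of the distinct covariances = 8.21
Var(T) = 13.02 + 2 × 8.21 = 29.44
α = (k/(k−1))·(1 − sum of item variances/Var(T)) = (7/6)·(1 − 13.02/29.44) = 0.651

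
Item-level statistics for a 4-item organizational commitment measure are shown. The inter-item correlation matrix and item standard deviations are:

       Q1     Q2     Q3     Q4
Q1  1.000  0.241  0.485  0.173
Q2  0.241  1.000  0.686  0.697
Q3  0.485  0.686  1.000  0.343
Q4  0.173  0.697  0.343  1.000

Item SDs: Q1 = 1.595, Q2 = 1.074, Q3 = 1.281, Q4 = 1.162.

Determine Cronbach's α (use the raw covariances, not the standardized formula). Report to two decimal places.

Σσ²ᵢ = 1.595² + 1.074² + 1.281² + 1.162² = 6.6887
Covariances σ_ij = r_ij · s_i · s_j:
  σ(Q1,Q2) = 0.241 × 1.595 × 1.074 = 0.4128
  σ(Q1,Q3) = 0.485 × 1.595 × 1.281 = 0.9909
  σ(Q1,Q4) = 0.173 × 1.595 × 1.162 = 0.3206
  σ(Q2,Q3) = 0.686 × 1.074 × 1.281 = 0.9438
  σ(Q2,Q4) = 0.697 × 1.074 × 1.162 = 0.8698
  σ(Q3,Q4) = 0.343 × 1.281 × 1.162 = 0.5106
σ²_T = Σσ²ᵢ + 2·Σσ_ij = 6.6887 + 2 × 4.0485 = 14.7857
α = (4/3)·(1 − 6.6887/14.7857) = 0.73

α = 0.73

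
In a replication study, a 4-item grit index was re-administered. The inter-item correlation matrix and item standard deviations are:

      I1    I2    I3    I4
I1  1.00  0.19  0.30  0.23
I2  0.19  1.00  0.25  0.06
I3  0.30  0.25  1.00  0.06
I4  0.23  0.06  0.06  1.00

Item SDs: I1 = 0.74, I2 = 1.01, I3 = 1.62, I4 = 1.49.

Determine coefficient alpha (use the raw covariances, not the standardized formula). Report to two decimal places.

coefficient alpha = 0.41

Σσ²ᵢ = 0.74² + 1.01² + 1.62² + 1.49² = 6.4122
Covariances σ_ij = r_ij · s_i · s_j:
  σ(I1,I2) = 0.19 × 0.74 × 1.01 = 0.1420
  σ(I1,I3) = 0.30 × 0.74 × 1.62 = 0.3596
  σ(I1,I4) = 0.23 × 0.74 × 1.49 = 0.2536
  σ(I2,I3) = 0.25 × 1.01 × 1.62 = 0.4091
  σ(I2,I4) = 0.06 × 1.01 × 1.49 = 0.0903
  σ(I3,I4) = 0.06 × 1.62 × 1.49 = 0.1448
σ²_T = Σσ²ᵢ + 2·Σσ_ij = 6.4122 + 2 × 1.3994 = 9.2110
α = (4/3)·(1 − 6.4122/9.2110) = 0.41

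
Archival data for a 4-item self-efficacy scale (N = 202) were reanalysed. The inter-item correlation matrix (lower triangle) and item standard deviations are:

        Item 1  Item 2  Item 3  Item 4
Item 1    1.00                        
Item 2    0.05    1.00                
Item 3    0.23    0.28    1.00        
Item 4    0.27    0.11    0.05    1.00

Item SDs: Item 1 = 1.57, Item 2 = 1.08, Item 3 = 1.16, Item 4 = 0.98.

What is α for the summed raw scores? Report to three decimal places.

Σσ²ᵢ = 1.57² + 1.08² + 1.16² + 0.98² = 5.9373
Covariances σ_ij = r_ij · s_i · s_j:
  σ(Item 1,Item 2) = 0.05 × 1.57 × 1.08 = 0.0848
  σ(Item 1,Item 3) = 0.23 × 1.57 × 1.16 = 0.4189
  σ(Item 1,Item 4) = 0.27 × 1.57 × 0.98 = 0.4154
  σ(Item 2,Item 3) = 0.28 × 1.08 × 1.16 = 0.3508
  σ(Item 2,Item 4) = 0.11 × 1.08 × 0.98 = 0.1164
  σ(Item 3,Item 4) = 0.05 × 1.16 × 0.98 = 0.0568
σ²_T = Σσ²ᵢ + 2·Σσ_ij = 5.9373 + 2 × 1.4431 = 8.8235
α = (4/3)·(1 − 5.9373/8.8235) = 0.436

α = 0.436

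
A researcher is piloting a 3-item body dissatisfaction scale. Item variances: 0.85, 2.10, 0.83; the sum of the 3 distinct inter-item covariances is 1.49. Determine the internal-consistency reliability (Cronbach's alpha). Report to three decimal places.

Cronbach's alpha = 0.661

Σσᵢ² = 0.85 + 2.10 + 0.83 = 3.78
Sum of distinct covariances = 1.49
σ²_total = Σσᵢ² + 2·Σcov = 3.78 + 2 × 1.49 = 6.76
α = (3/2)·(1 − 3.78/6.76) = 0.661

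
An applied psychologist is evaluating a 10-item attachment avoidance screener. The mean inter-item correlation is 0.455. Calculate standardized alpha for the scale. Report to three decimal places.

α = 0.893

Standardized α = k·r̄ / (1 + (k−1)·r̄) = 10 × 0.455 / (1 + 9 × 0.455)
  = 4.5500 / 5.0950 = 0.893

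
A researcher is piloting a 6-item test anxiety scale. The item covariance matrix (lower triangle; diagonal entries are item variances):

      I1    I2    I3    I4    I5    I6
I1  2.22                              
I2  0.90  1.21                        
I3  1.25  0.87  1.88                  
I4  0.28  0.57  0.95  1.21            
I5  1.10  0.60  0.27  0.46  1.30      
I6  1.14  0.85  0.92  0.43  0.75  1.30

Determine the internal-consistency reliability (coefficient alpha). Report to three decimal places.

sum of item variances = 2.22 + 1.21 + 1.88 + 1.21 + 1.30 + 1.30 = 9.12
Σ_{i<j} σ_ij = 11.34
σ²_T = 9.12 + 2 × 11.34 = 31.80
α = (k/(k−1))·(1 − sum of item variances/σ²_T) = (6/5)·(1 − 9.12/31.80) = 0.856

coefficient alpha = 0.856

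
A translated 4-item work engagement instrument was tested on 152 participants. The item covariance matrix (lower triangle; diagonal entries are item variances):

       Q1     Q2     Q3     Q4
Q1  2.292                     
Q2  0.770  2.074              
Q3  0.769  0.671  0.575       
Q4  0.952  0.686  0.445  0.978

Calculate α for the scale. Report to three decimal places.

α = 0.789

Σσᵢ² = 2.292 + 2.074 + 0.575 + 0.978 = 5.919
Sum of off-diagonal covariances = 4.293
σ²_total = 5.919 + 2 × 4.293 = 14.505
α = (k/(k−1))·(1 − Σσᵢ²/σ²_total) = (4/3)·(1 − 5.919/14.505) = 0.789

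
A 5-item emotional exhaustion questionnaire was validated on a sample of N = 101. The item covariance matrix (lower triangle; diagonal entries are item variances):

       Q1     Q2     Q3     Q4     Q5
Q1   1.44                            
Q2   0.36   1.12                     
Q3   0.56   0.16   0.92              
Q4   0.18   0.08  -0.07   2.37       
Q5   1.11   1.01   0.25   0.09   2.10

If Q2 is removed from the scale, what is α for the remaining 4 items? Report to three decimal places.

α = 0.511

Remaining items: Q1, Q3, Q4, Q5 (k = 4).
ΣVar(i) = 1.44 + 0.92 + 2.37 + 2.10 = 6.83
σ²_total = 6.83 + 2 × 2.12 = 11.07
α (item deleted) = (4/3)·(1 − 6.83/11.07) = 0.511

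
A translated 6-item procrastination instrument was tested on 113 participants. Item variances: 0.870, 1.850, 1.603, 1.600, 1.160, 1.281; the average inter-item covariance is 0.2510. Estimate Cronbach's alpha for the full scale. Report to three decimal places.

Cronbach's alpha = 0.569

sum of item variances = 0.870 + 1.850 + 1.603 + 1.600 + 1.160 + 1.281 = 8.364
Sum of the 15 distinct covariances = 15 × 0.2510 = 3.7650
Var(T) = sum of item variances + 2·Σcov = 8.364 + 2 × 3.7650 = 15.8940
α = (6/5)·(1 − 8.364/15.8940) = 0.569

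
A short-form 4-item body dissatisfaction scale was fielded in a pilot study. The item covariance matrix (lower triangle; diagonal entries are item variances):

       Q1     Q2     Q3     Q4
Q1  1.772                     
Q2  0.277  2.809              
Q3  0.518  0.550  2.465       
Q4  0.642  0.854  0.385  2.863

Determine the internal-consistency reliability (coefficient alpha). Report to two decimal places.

coefficient alpha = 0.53

Σσᵢ² = 1.772 + 2.809 + 2.465 + 2.863 = 9.909
Σ_{i<j} σ_ij = 3.226
total variance = 9.909 + 2 × 3.226 = 16.361
α = (k/(k−1))·(1 − Σσᵢ²/total variance) = (4/3)·(1 − 9.909/16.361) = 0.53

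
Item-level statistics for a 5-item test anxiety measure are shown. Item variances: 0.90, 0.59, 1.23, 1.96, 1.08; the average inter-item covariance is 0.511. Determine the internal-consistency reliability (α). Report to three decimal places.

α = 0.799

Σσᵢ² = 0.90 + 0.59 + 1.23 + 1.96 + 1.08 = 5.76
Sum of the 10 distinct covariances = 10 × 0.511 = 5.110
σ²_T = Σσᵢ² + 2·Σcov = 5.76 + 2 × 5.110 = 15.980
α = (5/4)·(1 − 5.76/15.980) = 0.799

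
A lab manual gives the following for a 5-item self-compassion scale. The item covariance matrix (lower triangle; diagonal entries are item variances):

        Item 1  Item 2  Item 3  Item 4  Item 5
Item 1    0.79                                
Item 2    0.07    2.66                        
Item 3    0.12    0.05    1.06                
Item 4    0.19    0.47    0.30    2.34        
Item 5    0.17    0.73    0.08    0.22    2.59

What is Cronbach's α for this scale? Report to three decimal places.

Cronbach's α = 0.421

sum of item variances = 0.79 + 2.66 + 1.06 + 2.34 + 2.59 = 9.44
Sum of off-diagonal covariances = 2.40
total variance = 9.44 + 2 × 2.40 = 14.24
α = (k/(k−1))·(1 − sum of item variances/total variance) = (5/4)·(1 − 9.44/14.24) = 0.421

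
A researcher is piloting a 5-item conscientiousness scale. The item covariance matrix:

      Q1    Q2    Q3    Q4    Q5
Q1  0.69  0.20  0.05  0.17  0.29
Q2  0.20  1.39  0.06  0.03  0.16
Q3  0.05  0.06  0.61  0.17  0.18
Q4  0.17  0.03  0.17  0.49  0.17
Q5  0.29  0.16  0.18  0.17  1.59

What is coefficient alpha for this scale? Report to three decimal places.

α = 0.479

sum of item variances = 0.69 + 1.39 + 0.61 + 0.49 + 1.59 = 4.77
Σ_{i<j} σ_ij = 1.48
σ²_T = 4.77 + 2 × 1.48 = 7.73
α = (k/(k−1))·(1 − sum of item variances/σ²_T) = (5/4)·(1 − 4.77/7.73) = 0.479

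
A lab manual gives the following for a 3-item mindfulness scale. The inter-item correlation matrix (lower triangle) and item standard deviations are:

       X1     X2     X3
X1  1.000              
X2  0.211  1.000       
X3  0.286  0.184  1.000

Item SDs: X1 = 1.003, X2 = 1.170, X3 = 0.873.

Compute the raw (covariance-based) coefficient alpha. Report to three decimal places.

Σσ²ᵢ = 1.003² + 1.170² + 0.873² = 3.1370
Covariances σ_ij = r_ij · s_i · s_j:
  σ(X1,X2) = 0.211 × 1.003 × 1.170 = 0.2476
  σ(X1,X3) = 0.286 × 1.003 × 0.873 = 0.2504
  σ(X2,X3) = 0.184 × 1.170 × 0.873 = 0.1879
σ²_T = Σσ²ᵢ + 2·Σσ_ij = 3.1370 + 2 × 0.6859 = 4.5088
α = (3/2)·(1 − 3.1370/4.5088) = 0.456

α = 0.456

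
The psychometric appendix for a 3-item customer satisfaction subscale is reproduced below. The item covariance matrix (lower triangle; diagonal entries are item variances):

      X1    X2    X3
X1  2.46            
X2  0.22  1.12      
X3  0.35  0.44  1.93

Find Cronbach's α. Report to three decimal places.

Cronbach's α = 0.402

Σσ²ᵢ = 2.46 + 1.12 + 1.93 = 5.51
Σ_{i<j} σ_ij = 1.01
Var(T) = 5.51 + 2 × 1.01 = 7.53
α = (k/(k−1))·(1 − Σσ²ᵢ/Var(T)) = (3/2)·(1 − 5.51/7.53) = 0.402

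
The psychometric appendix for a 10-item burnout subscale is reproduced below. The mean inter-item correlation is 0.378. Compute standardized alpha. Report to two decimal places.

Standardized α = k·r̄ / (1 + (k−1)·r̄) = 10 × 0.378 / (1 + 9 × 0.378)
  = 3.7800 / 4.4020 = 0.86

standardized alpha = 0.86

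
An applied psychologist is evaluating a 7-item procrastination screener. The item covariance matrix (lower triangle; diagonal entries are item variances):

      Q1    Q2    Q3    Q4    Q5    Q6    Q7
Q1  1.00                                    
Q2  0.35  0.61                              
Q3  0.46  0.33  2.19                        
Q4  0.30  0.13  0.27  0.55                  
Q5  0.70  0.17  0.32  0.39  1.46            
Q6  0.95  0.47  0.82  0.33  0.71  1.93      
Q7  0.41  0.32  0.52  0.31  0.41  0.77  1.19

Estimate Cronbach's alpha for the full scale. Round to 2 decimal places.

α = 0.79

ΣVar(i) = 1.00 + 0.61 + 2.19 + 0.55 + 1.46 + 1.93 + 1.19 = 8.93
Sum of the distinct covariances = 9.44
σ²_T = 8.93 + 2 × 9.44 = 27.81
α = (k/(k−1))·(1 − ΣVar(i)/σ²_T) = (7/6)·(1 − 8.93/27.81) = 0.79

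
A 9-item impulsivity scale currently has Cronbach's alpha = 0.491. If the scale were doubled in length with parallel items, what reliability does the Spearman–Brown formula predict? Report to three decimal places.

Length factor m = 2
α' = m·α / (1 + (m−1)·α)
   = 2 × 0.491 / (1 + (2 − 1) × 0.491)
   = 0.9820 / 1.4910 = 0.659

predicted reliability = 0.659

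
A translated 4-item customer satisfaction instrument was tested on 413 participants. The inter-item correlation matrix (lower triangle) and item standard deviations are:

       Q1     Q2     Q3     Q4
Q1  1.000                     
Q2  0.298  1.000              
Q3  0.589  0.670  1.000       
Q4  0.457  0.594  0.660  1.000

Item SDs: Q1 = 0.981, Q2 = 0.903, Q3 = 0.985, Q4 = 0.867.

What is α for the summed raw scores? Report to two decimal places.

α = 0.83

Σσ²ᵢ = 0.981² + 0.903² + 0.985² + 0.867² = 3.4997
Covariances σ_ij = r_ij · s_i · s_j:
  σ(Q1,Q2) = 0.298 × 0.981 × 0.903 = 0.2640
  σ(Q1,Q3) = 0.589 × 0.981 × 0.985 = 0.5691
  σ(Q1,Q4) = 0.457 × 0.981 × 0.867 = 0.3887
  σ(Q2,Q3) = 0.670 × 0.903 × 0.985 = 0.5959
  σ(Q2,Q4) = 0.594 × 0.903 × 0.867 = 0.4650
  σ(Q3,Q4) = 0.660 × 0.985 × 0.867 = 0.5636
σ²_T = Σσ²ᵢ + 2·Σσ_ij = 3.4997 + 2 × 2.8463 = 9.1923
α = (4/3)·(1 − 3.4997/9.1923) = 0.83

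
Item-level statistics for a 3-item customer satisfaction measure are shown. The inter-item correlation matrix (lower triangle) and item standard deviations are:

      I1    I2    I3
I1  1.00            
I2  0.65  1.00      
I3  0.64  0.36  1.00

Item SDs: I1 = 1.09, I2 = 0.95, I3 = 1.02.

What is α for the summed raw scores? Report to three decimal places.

Σσ²ᵢ = 1.09² + 0.95² + 1.02² = 3.1310
Covariances σ_ij = r_ij · s_i · s_j:
  σ(I1,I2) = 0.65 × 1.09 × 0.95 = 0.6731
  σ(I1,I3) = 0.64 × 1.09 × 1.02 = 0.7116
  σ(I2,I3) = 0.36 × 0.95 × 1.02 = 0.3488
σ²_T = Σσ²ᵢ + 2·Σσ_ij = 3.1310 + 2 × 1.7335 = 6.5980
α = (3/2)·(1 − 3.1310/6.5980) = 0.788

α = 0.788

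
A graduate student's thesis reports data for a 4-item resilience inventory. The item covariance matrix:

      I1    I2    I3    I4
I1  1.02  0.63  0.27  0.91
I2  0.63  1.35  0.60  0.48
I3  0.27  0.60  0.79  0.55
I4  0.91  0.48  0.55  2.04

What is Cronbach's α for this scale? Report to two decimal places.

ΣVar(i) = 1.02 + 1.35 + 0.79 + 2.04 = 5.20
Σ_{i<j} σ_ij = 3.44
Var(T) = 5.20 + 2 × 3.44 = 12.08
α = (k/(k−1))·(1 − ΣVar(i)/Var(T)) = (4/3)·(1 − 5.20/12.08) = 0.76

Cronbach's α = 0.76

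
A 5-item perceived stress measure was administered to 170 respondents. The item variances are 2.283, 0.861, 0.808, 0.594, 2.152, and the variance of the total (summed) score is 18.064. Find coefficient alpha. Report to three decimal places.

coefficient alpha = 0.787

Σσᵢ² = 2.283 + 0.861 + 0.808 + 0.594 + 2.152 = 6.698
α = (k/(k−1))·(1 − Σσᵢ²/σ²_total) = (5/4)·(1 − 6.698/18.064) = 0.787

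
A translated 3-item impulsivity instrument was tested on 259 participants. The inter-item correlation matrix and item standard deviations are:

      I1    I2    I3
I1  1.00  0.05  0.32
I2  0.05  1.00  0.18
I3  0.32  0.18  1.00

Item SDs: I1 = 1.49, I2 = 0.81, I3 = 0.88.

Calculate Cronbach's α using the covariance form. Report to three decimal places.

Cronbach's α = 0.375

Σσ²ᵢ = 1.49² + 0.81² + 0.88² = 3.6506
Covariances σ_ij = r_ij · s_i · s_j:
  σ(I1,I2) = 0.05 × 1.49 × 0.81 = 0.0603
  σ(I1,I3) = 0.32 × 1.49 × 0.88 = 0.4196
  σ(I2,I3) = 0.18 × 0.81 × 0.88 = 0.1283
σ²_T = Σσ²ᵢ + 2·Σσ_ij = 3.6506 + 2 × 0.6082 = 4.8670
α = (3/2)·(1 − 3.6506/4.8670) = 0.375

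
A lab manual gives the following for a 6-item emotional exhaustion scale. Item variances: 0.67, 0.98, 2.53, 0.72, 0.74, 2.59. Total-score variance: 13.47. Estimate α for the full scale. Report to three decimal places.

α = 0.467

sum of item variances = 0.67 + 0.98 + 2.53 + 0.72 + 0.74 + 2.59 = 8.23
α = (k/(k−1))·(1 − sum of item variances/Var(T)) = (6/5)·(1 − 8.23/13.47) = 0.467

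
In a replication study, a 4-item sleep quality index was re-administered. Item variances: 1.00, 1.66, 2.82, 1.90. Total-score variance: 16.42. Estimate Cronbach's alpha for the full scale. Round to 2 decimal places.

Cronbach's alpha = 0.73

Σσᵢ² = 1.00 + 1.66 + 2.82 + 1.90 = 7.38
α = (k/(k−1))·(1 − Σσᵢ²/σ²_total) = (4/3)·(1 − 7.38/16.42) = 0.73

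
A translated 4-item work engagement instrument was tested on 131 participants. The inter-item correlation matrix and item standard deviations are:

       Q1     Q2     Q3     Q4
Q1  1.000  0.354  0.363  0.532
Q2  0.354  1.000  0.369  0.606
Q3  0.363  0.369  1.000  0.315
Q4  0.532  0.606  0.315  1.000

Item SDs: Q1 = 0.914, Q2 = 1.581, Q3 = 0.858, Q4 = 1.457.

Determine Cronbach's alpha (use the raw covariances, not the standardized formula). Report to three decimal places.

Σσ²ᵢ = 0.914² + 1.581² + 0.858² + 1.457² = 6.1940
Covariances σ_ij = r_ij · s_i · s_j:
  σ(Q1,Q2) = 0.354 × 0.914 × 1.581 = 0.5115
  σ(Q1,Q3) = 0.363 × 0.914 × 0.858 = 0.2847
  σ(Q1,Q4) = 0.532 × 0.914 × 1.457 = 0.7085
  σ(Q2,Q3) = 0.369 × 1.581 × 0.858 = 0.5005
  σ(Q2,Q4) = 0.606 × 1.581 × 1.457 = 1.3959
  σ(Q3,Q4) = 0.315 × 0.858 × 1.457 = 0.3938
σ²_T = Σσ²ᵢ + 2·Σσ_ij = 6.1940 + 2 × 3.7949 = 13.7838
α = (4/3)·(1 − 6.1940/13.7838) = 0.734

α = 0.734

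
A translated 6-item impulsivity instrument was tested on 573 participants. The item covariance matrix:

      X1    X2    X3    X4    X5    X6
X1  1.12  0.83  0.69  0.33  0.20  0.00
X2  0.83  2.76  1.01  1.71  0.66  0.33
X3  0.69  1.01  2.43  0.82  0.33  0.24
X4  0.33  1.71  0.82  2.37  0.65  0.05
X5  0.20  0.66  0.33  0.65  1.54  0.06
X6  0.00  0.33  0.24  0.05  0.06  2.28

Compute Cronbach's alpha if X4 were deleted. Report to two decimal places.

Remaining items: X1, X2, X3, X5, X6 (k = 5).
ΣVar(i) = 1.12 + 2.76 + 2.43 + 1.54 + 2.28 = 10.13
σ²_total = 10.13 + 2 × 4.35 = 18.83
α (item deleted) = (5/4)·(1 − 10.13/18.83) = 0.58

Cronbach's alpha = 0.58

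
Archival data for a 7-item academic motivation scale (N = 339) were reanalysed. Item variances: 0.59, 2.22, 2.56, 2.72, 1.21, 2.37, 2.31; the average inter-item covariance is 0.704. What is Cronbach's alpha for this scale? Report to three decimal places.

ΣVar(i) = 0.59 + 2.22 + 2.56 + 2.72 + 1.21 + 2.37 + 2.31 = 13.98
Sum of the 21 distinct covariances = 21 × 0.704 = 14.784
σ²_total = ΣVar(i) + 2·Σcov = 13.98 + 2 × 14.784 = 43.548
α = (7/6)·(1 − 13.98/43.548) = 0.792

Cronbach's alpha = 0.792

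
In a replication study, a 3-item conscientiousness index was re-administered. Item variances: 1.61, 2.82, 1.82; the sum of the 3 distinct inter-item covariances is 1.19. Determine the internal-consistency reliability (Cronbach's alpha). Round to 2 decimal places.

α = 0.41

sum of item variances = 1.61 + 2.82 + 1.82 = 6.25
Sum of distinct covariances = 1.19
total variance = sum of item variances + 2·Σcov = 6.25 + 2 × 1.19 = 8.63
α = (3/2)·(1 − 6.25/8.63) = 0.41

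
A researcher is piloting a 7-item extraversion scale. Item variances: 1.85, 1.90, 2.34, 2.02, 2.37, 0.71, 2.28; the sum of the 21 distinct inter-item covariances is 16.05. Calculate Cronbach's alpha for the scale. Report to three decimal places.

α = 0.822

Σσᵢ² = 1.85 + 1.90 + 2.34 + 2.02 + 2.37 + 0.71 + 2.28 = 13.47
Sum of distinct covariances = 16.05
Var(T) = Σσᵢ² + 2·Σcov = 13.47 + 2 × 16.05 = 45.57
α = (7/6)·(1 − 13.47/45.57) = 0.822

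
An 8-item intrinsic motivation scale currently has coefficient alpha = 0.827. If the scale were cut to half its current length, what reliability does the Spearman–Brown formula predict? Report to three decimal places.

Length factor m = 1/2
α' = m·α / (1 − (1−m)·α)
   = 1/2 × 0.827 / (1 − (1 − 1/2) × 0.827)
   = 0.4135 / 0.5865 = 0.705

predicted reliability = 0.705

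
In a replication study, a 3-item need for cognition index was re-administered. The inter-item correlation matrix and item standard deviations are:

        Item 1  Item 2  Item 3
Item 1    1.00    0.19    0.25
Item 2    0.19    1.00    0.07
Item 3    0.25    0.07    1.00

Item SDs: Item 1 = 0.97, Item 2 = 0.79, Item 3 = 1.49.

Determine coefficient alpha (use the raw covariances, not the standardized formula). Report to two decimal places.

coefficient alpha = 0.36

Σσ²ᵢ = 0.97² + 0.79² + 1.49² = 3.7851
Covariances σ_ij = r_ij · s_i · s_j:
  σ(Item 1,Item 2) = 0.19 × 0.97 × 0.79 = 0.1456
  σ(Item 1,Item 3) = 0.25 × 0.97 × 1.49 = 0.3613
  σ(Item 2,Item 3) = 0.07 × 0.79 × 1.49 = 0.0824
σ²_T = Σσ²ᵢ + 2·Σσ_ij = 3.7851 + 2 × 0.5893 = 4.9637
α = (3/2)·(1 − 3.7851/4.9637) = 0.36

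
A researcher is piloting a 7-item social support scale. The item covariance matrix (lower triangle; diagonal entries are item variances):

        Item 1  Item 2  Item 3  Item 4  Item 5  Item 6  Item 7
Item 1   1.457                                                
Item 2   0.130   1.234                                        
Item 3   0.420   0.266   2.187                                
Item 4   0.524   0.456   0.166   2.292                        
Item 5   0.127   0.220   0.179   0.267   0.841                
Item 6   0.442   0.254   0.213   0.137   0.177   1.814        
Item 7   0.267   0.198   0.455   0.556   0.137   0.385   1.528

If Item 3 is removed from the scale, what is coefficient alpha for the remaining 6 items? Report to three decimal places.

Remaining items: Item 1, Item 2, Item 4, Item 5, Item 6, Item 7 (k = 6).
ΣVar(i) = 1.457 + 1.234 + 2.292 + 0.841 + 1.814 + 1.528 = 9.166
total variance = 9.166 + 2 × 4.277 = 17.720
α (item deleted) = (6/5)·(1 − 9.166/17.720) = 0.579

α = 0.579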